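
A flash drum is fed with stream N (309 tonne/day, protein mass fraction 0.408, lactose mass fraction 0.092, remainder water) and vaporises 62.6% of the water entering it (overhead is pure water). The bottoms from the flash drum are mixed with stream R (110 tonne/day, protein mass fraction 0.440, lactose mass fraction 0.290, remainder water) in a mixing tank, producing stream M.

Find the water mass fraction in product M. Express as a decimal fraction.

0.271

Vapour removed = 0.626×0.500×309 = 96.717 tonne/day; concentrate = 212.28 tonne/day.
water reaching the mixer = 57.783 (from concentrate) + 110×0.270 = 87.483 tonne/day.
Product flow = 212.28 + 110 = 322.28 tonne/day; water fraction = 0.271.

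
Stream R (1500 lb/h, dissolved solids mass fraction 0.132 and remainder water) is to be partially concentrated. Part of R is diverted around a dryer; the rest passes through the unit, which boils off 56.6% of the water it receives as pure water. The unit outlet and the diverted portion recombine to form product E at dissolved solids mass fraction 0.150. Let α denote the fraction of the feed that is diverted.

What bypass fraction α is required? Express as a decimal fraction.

0.756

All 1500×0.132 = 198 lb/h of dissolved solids reaches E, so E = 198/0.150 = 1320 lb/h and vapour = 180 lb/h.
The evaporator receives (1−α)·1500 of feed at 0.868 water and removes 0.566 of that water:
0.566×0.868×(1−α)×1500 = 180
(1−α) = 180/736.93 = 0.2443;  α = 0.7557.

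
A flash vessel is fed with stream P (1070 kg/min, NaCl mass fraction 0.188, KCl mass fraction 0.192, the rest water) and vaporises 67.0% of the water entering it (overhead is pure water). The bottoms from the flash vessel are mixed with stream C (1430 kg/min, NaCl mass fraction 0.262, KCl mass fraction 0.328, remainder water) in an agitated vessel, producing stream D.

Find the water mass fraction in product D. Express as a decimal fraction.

0.392

Vapour removed = 0.670×0.620×1070 = 444.48 kg/min; concentrate = 625.52 kg/min.
water reaching the mixer = 218.92 (from concentrate) + 1430×0.410 = 805.22 kg/min.
Product flow = 625.52 + 1430 = 2055.5 kg/min; water fraction = 0.392.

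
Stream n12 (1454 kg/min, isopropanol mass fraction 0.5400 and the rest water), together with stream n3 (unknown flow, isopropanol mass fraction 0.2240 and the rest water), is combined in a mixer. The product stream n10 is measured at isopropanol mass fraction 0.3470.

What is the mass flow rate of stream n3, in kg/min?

2281 kg/min

Let n3 be the unknown flow. Total out = 1454 + n3.
isopropanol balance: 785.16 + 0.224·n3 = 0.347·(1454 + n3)
(0.224 − 0.347)·n3 = 0.347×1454 − 785.16 = -280.62
n3 = -280.62 / -0.123 = 2281.5 kg/min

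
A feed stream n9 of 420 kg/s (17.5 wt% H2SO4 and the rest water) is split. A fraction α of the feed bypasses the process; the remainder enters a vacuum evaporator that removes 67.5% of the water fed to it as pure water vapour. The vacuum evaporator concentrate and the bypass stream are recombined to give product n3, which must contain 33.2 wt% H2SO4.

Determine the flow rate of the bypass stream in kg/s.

63.34 kg/s

All 420×0.175 = 73.5 kg/s of H2SO4 reaches n3, so n3 = 73.5/0.332 = 221.39 kg/s and vapour = 198.61 kg/s.
The evaporator receives (1−α)·420 of feed at 0.825 water and removes 0.675 of that water:
0.675×0.825×(1−α)×420 = 198.61
(1−α) = 198.61/233.89 = 0.8492;  α = 0.1508.
Bypass flow = 0.1508×420 = 63.341 kg/s.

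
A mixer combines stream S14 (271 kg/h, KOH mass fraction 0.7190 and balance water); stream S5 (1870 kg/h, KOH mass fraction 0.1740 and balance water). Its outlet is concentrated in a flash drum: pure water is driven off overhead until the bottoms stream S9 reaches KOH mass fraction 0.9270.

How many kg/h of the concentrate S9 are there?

561.2 kg/h

KOH entering = 271×0.719 + 1870×0.174 = 520.23 kg/h.
All KOH reports to S9, so S9 = 520.23/0.927 = 561.2 kg/h.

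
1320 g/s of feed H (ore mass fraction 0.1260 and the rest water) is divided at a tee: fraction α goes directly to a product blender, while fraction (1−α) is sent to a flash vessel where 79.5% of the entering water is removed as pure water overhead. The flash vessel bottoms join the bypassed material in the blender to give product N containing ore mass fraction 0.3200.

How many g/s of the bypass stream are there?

168.3 g/s

All 1320×0.126 = 166.32 g/s of ore reaches N, so N = 166.32/0.320 = 519.75 g/s and vapour = 800.25 g/s.
The evaporator receives (1−α)·1320 of feed at 0.874 water and removes 0.795 of that water:
0.795×0.874×(1−α)×1320 = 800.25
(1−α) = 800.25/917.18 = 0.8725;  α = 0.1275.
Bypass flow = 0.1275×1320 = 168.28 g/s.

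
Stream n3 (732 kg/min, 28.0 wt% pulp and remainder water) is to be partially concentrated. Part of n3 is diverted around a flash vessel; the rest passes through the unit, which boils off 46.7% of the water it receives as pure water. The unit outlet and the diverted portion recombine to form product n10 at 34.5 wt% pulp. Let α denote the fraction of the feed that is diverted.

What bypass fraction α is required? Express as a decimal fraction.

All 732×0.280 = 204.96 kg/min of pulp reaches n10, so n10 = 204.96/0.345 = 594.09 kg/min and vapour = 137.91 kg/min.
The evaporator receives (1−α)·732 of feed at 0.720 water and removes 0.467 of that water:
0.467×0.720×(1−α)×732 = 137.91
(1−α) = 137.91/246.13 = 0.5603;  α = 0.4397.

0.440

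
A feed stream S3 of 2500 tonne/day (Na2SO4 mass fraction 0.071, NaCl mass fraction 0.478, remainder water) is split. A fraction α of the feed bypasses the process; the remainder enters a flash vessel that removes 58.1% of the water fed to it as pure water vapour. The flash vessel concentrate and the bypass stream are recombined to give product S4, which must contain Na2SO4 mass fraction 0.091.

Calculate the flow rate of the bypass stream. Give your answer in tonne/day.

All 2500×0.071 = 177.5 tonne/day of Na2SO4 reaches S4, so S4 = 177.5/0.091 = 1950.5 tonne/day and vapour = 549.45 tonne/day.
The evaporator receives (1−α)·2500 of feed at 0.451 water and removes 0.581 of that water:
0.581×0.451×(1−α)×2500 = 549.45
(1−α) = 549.45/655.08 = 0.8388;  α = 0.1612.
Bypass flow = 0.1612×2500 = 403.11 tonne/day.

403.1 tonne/day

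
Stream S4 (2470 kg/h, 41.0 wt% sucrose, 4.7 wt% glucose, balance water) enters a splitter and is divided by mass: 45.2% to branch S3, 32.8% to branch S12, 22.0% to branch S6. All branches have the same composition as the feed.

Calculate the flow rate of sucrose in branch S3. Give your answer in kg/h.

Branch S3 total = 0.452×2470 = 1116.4 kg/h.
sucrose in S3 = 0.410×1116.4 = 457.74 kg/h.

457.7 kg/h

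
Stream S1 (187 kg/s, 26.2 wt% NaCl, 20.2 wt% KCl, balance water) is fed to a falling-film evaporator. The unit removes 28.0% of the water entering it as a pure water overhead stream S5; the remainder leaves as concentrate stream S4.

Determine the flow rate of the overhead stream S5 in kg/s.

water entering = 187×0.536 = 100.23 kg/s; overhead removed = 0.280×100.23 = 28.065 kg/s.

28.06 kg/s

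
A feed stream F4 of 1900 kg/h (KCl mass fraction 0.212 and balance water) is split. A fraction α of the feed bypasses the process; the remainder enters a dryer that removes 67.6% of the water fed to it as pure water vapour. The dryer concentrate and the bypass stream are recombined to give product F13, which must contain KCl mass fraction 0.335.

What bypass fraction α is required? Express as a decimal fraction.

All 1900×0.212 = 402.8 kg/h of KCl reaches F13, so F13 = 402.8/0.335 = 1202.4 kg/h and vapour = 697.61 kg/h.
The evaporator receives (1−α)·1900 of feed at 0.788 water and removes 0.676 of that water:
0.676×0.788×(1−α)×1900 = 697.61
(1−α) = 697.61/1012.1 = 0.6893;  α = 0.3107.

0.311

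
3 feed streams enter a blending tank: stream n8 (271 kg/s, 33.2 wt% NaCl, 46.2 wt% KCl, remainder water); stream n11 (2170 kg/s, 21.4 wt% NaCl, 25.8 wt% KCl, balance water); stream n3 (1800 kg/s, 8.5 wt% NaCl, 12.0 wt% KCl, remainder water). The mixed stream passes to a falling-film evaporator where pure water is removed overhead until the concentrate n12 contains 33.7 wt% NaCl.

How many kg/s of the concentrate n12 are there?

2099 kg/s

NaCl entering = 271×0.332 + 2170×0.214 + 1800×0.085 = 707.35 kg/s.
All NaCl reports to n12, so n12 = 707.35/0.337 = 2099 kg/s.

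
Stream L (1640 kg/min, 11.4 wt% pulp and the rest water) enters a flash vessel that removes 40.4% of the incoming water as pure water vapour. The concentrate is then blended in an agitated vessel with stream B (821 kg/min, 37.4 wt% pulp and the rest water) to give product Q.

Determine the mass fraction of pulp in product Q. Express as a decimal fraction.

Vapour removed = 0.404×0.886×1640 = 587.03 kg/min; concentrate = 1053 kg/min.
pulp reaching the mixer = 186.96 (from concentrate) + 821×0.374 = 494.01 kg/min.
Product flow = 1053 + 821 = 1874 kg/min; pulp fraction = 0.264.

0.264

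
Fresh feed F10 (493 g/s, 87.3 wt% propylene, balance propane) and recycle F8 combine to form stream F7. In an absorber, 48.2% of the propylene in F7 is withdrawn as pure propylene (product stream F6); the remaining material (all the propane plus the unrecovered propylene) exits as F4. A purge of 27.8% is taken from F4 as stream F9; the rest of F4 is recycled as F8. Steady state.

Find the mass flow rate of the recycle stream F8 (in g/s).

419.7 g/s

propane enters only via F10 and leaves only via the purge: 493×0.127 = 0.278×(propane in F4), and the absorber passes all propane, so propane in F7 = propane in F4 = 225.22 g/s.
propylene in F7: m_A = 493×0.873 + (1−0.278)·(1−0.482)·m_A, so m_A = 430.39/0.6260 = 687.52 g/s.
F4 = (1−0.482)×687.52 + 225.22 = 581.35 g/s.
Recycle F8 = (1−0.278)×581.35 = 419.74 g/s.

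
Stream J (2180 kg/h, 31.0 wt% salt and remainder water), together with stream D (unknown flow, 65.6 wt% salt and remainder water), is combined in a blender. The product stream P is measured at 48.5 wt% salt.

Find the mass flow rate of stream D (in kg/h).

2231 kg/h

Let D be the unknown flow. Total out = 2180 + D.
salt balance: 675.8 + 0.656·D = 0.485·(2180 + D)
(0.656 − 0.485)·D = 0.485×2180 − 675.8 = 381.5
D = 381.5 / 0.171 = 2231 kg/h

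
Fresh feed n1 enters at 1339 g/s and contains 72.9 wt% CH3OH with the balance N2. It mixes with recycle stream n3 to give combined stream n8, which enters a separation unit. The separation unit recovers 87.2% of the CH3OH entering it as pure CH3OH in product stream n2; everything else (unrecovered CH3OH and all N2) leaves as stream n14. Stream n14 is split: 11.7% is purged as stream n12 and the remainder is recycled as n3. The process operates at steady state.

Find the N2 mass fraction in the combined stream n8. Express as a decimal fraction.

N2 enters only via n1 and leaves only via the purge: 1339×0.271 = 0.117×(N2 in n14), and the separation unit passes all N2, so N2 in n8 = N2 in n14 = 3101.4 g/s.
CH3OH in n8: m_A = 1339×0.729 + (1−0.117)·(1−0.872)·m_A, so m_A = 976.13/0.8870 = 1100.5 g/s.
n8 = 1100.5 + 3101.4 = 4202 g/s.
N2 fraction in n8 = 3101.4/4202 = 0.738.

0.738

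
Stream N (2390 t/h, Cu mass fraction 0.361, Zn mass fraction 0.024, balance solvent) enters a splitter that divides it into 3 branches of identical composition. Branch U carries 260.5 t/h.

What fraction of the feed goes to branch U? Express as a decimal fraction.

Fraction to U = 260.5/2390 = 0.1090.

0.109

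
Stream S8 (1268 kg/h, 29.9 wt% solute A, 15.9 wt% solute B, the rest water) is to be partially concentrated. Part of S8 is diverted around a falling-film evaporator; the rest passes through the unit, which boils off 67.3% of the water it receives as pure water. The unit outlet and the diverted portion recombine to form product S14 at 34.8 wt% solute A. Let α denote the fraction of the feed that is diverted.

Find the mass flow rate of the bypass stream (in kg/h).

778.5 kg/h

All 1268×0.299 = 379.13 kg/h of solute A reaches S14, so S14 = 379.13/0.348 = 1089.5 kg/h and vapour = 178.54 kg/h.
The evaporator receives (1−α)·1268 of feed at 0.542 water and removes 0.673 of that water:
0.673×0.542×(1−α)×1268 = 178.54
(1−α) = 178.54/462.52 = 0.3860;  α = 0.6140.
Bypass flow = 0.6140×1268 = 778.53 kg/h.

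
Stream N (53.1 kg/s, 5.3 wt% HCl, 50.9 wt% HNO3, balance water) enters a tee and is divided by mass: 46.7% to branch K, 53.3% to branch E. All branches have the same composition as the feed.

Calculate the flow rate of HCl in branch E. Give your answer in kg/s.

1.5 kg/s

Branch E total = 0.533×53.1 = 28.302 kg/s.
HCl in E = 0.053×28.302 = 1.5 kg/s.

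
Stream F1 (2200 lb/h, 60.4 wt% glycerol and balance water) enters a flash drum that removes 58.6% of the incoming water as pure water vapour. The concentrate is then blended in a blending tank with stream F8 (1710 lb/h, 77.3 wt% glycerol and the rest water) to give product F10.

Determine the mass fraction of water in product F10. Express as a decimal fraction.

Vapour removed = 0.586×0.396×2200 = 510.52 lb/h; concentrate = 1689.5 lb/h.
water reaching the mixer = 360.68 (from concentrate) + 1710×0.227 = 748.85 lb/h.
Product flow = 1689.5 + 1710 = 3399.5 lb/h; water fraction = 0.2203.

0.2203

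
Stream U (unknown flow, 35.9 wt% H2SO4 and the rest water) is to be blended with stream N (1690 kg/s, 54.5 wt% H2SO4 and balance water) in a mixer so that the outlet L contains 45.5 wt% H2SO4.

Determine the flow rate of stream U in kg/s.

1584 kg/s

Let U be the unknown flow. Total out = 1690 + U.
H2SO4 balance: 921.05 + 0.359·U = 0.455·(1690 + U)
(0.359 − 0.455)·U = 0.455×1690 − 921.05 = -152.1
U = -152.1 / -0.096 = 1584.4 kg/s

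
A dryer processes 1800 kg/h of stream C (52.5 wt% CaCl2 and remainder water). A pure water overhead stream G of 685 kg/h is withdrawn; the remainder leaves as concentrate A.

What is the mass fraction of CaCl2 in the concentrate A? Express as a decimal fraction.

CaCl2 is not removed: 1800×0.525 = 945 kg/h of CaCl2 enters A.
Concentrate = 1800 − 685 = 1115 kg/h.
Mass fraction = 945/1115 = 0.8475.

0.8475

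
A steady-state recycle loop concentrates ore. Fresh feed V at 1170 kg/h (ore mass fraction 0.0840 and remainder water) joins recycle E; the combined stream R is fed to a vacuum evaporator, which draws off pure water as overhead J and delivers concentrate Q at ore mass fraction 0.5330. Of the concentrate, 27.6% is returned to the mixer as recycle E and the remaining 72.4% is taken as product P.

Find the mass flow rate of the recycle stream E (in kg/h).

70.29 kg/h

Overall ore balance (none leaves overhead): ore in fresh feed = ore in product, i.e. 1170×0.084 = (1−0.276)·Q·0.533.
Q = 98.28/(0.533×0.724) = 254.68 kg/h.
Recycle E = 0.276×254.68 = 70.292 kg/h.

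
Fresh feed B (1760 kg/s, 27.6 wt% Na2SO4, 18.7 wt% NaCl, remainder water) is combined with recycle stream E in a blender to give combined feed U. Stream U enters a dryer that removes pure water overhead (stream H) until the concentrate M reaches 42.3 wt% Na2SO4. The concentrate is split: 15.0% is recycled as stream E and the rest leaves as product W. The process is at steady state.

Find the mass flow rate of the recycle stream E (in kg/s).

Overall Na2SO4 balance (none leaves overhead): Na2SO4 in fresh feed = Na2SO4 in product, i.e. 1760×0.276 = (1−0.150)·M·0.423.
M = 485.76/(0.423×0.850) = 1351 kg/s.
Recycle E = 0.150×1351 = 202.65 kg/s.

202.7 kg/s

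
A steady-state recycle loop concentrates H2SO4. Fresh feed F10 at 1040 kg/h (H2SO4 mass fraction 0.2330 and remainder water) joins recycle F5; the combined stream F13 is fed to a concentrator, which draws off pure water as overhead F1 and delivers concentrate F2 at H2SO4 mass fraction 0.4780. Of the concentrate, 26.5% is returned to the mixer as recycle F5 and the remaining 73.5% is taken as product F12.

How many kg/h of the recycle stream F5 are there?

Overall H2SO4 balance (none leaves overhead): H2SO4 in fresh feed = H2SO4 in product, i.e. 1040×0.233 = (1−0.265)·F2·0.478.
F2 = 242.32/(0.478×0.735) = 689.72 kg/h.
Recycle F5 = 0.265×689.72 = 182.78 kg/h.

182.8 kg/h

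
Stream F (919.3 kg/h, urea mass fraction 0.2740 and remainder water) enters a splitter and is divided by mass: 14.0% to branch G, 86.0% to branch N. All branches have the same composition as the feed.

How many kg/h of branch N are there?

Branch N flow = 0.860×919.3 = 790.6 kg/h.

790.6 kg/h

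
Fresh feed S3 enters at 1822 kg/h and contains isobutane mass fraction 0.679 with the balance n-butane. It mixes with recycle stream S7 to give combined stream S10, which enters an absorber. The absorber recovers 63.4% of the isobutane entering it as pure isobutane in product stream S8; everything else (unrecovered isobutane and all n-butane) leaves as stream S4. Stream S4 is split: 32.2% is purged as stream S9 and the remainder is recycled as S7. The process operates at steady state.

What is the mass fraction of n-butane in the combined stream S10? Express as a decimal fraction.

n-butane enters only via S3 and leaves only via the purge: 1822×0.321 = 0.322×(n-butane in S4), and the absorber passes all n-butane, so n-butane in S10 = n-butane in S4 = 1816.3 kg/h.
isobutane in S10: m_A = 1822×0.679 + (1−0.322)·(1−0.634)·m_A, so m_A = 1237.1/0.7519 = 1645.5 kg/h.
S10 = 1645.5 + 1816.3 = 3461.8 kg/h.
n-butane fraction in S10 = 1816.3/3461.8 = 0.525.

0.525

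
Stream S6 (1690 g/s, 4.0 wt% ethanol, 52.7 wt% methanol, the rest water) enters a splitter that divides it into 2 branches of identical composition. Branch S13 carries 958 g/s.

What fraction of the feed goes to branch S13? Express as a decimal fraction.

Fraction to S13 = 958/1690 = 0.5669.

0.567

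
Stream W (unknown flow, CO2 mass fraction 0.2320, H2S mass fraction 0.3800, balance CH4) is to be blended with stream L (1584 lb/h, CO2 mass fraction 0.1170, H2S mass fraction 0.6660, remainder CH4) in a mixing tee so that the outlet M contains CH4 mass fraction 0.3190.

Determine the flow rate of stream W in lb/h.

2342 lb/h

Let W be the unknown flow. Total out = 1584 + W.
CH4 balance: 343.73 + 0.388·W = 0.319·(1584 + W)
(0.388 − 0.319)·W = 0.319×1584 − 343.73 = 161.57
W = 161.57 / 0.069 = 2341.6 lb/h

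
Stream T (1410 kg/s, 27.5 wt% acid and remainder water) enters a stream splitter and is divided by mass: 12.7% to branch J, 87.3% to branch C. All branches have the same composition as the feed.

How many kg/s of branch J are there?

Branch J flow = 0.127×1410 = 179.07 kg/s.

179.1 kg/s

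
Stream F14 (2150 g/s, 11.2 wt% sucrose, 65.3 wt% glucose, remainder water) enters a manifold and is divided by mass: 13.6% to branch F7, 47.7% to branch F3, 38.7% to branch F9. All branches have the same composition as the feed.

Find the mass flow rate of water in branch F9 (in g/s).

195.5 g/s

Branch F9 total = 0.387×2150 = 832.05 g/s.
water in F9 = 0.235×832.05 = 195.53 g/s.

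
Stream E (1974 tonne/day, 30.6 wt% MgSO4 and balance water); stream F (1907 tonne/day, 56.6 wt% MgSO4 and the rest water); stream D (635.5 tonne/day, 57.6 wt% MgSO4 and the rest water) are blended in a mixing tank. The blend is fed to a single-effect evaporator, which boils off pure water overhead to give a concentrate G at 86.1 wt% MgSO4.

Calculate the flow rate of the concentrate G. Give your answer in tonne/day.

2380 tonne/day

MgSO4 entering = 1974×0.306 + 1907×0.566 + 635.5×0.576 = 2049.5 tonne/day.
All MgSO4 reports to G, so G = 2049.5/0.861 = 2380.3 tonne/day.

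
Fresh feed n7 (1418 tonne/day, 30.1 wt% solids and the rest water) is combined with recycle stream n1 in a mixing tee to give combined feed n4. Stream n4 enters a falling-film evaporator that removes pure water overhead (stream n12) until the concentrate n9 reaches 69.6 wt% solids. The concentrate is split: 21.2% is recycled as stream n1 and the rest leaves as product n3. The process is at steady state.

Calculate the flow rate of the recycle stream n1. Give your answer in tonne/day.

Overall solids balance (none leaves overhead): solids in fresh feed = solids in product, i.e. 1418×0.301 = (1−0.212)·n9·0.696.
n9 = 426.82/(0.696×0.788) = 778.23 tonne/day.
Recycle n1 = 0.212×778.23 = 164.98 tonne/day.

165 tonne/day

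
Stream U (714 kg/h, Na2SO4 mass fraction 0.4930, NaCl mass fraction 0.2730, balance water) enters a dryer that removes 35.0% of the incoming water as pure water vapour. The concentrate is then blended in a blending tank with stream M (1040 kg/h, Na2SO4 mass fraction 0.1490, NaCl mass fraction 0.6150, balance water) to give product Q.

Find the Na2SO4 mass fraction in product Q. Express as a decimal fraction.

0.2990

Vapour removed = 0.350×0.234×714 = 58.477 kg/h; concentrate = 655.52 kg/h.
Na2SO4 reaching the mixer = 352 (from concentrate) + 1040×0.149 = 506.96 kg/h.
Product flow = 655.52 + 1040 = 1695.5 kg/h; Na2SO4 fraction = 0.2990.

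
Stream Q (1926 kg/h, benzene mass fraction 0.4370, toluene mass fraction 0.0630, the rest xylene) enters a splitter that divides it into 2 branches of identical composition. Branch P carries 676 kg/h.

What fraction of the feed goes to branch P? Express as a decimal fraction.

Fraction to P = 676/1926 = 0.3510.

0.351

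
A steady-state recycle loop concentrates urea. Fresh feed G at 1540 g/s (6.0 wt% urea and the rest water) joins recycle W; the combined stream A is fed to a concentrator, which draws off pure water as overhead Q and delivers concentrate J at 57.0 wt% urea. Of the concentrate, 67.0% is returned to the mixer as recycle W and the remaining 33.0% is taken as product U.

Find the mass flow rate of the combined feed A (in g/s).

Overall urea balance (none leaves overhead): urea in fresh feed = urea in product, i.e. 1540×0.060 = (1−0.670)·J·0.570.
J = 92.4/(0.570×0.330) = 491.23 g/s.
Recycle W = 0.670×491.23 = 329.12 g/s.
Combined feed A = 1540 + 329.12 = 1869.1 g/s.

1869 g/s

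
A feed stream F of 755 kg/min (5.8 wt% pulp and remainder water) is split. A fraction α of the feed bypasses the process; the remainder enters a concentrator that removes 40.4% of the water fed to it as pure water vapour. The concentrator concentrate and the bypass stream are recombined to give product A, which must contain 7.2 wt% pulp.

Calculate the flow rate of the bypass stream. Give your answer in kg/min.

369.2 kg/min

All 755×0.058 = 43.79 kg/min of pulp reaches A, so A = 43.79/0.072 = 608.19 kg/min and vapour = 146.81 kg/min.
The evaporator receives (1−α)·755 of feed at 0.942 water and removes 0.404 of that water:
0.404×0.942×(1−α)×755 = 146.81
(1−α) = 146.81/287.33 = 0.5109;  α = 0.4891.
Bypass flow = 0.4891×755 = 369.25 kg/min.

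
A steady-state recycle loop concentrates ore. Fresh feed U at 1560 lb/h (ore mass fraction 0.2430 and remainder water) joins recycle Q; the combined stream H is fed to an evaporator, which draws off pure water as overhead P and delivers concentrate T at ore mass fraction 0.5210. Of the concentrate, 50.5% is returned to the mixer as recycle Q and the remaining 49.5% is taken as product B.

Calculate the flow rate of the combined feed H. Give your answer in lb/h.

2302 lb/h

Overall ore balance (none leaves overhead): ore in fresh feed = ore in product, i.e. 1560×0.243 = (1−0.505)·T·0.521.
T = 379.08/(0.521×0.495) = 1469.9 lb/h.
Recycle Q = 0.505×1469.9 = 742.3 lb/h.
Combined feed H = 1560 + 742.3 = 2302.3 lb/h.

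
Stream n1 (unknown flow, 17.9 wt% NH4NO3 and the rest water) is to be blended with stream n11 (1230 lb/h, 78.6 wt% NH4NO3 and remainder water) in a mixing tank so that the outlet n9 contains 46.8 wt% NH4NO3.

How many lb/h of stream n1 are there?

Let n1 be the unknown flow. Total out = 1230 + n1.
NH4NO3 balance: 966.78 + 0.179·n1 = 0.468·(1230 + n1)
(0.179 − 0.468)·n1 = 0.468×1230 − 966.78 = -391.14
n1 = -391.14 / -0.289 = 1353.4 lb/h

1353 lb/h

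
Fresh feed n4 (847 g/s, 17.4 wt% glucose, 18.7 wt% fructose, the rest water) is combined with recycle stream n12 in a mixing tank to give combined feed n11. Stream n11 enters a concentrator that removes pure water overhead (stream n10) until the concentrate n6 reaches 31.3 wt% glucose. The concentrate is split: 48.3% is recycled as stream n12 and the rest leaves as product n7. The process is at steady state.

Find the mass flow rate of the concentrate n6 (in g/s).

Overall glucose balance (none leaves overhead): glucose in fresh feed = glucose in product, i.e. 847×0.174 = (1−0.483)·n6·0.313.
n6 = 147.38/(0.313×0.517) = 910.75 g/s.

910.7 g/s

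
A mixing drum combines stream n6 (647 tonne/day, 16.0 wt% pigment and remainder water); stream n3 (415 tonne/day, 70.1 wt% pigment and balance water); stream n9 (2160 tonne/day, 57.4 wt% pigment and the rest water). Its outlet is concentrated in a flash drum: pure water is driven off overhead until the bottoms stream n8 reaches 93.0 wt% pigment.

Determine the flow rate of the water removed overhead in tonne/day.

1465 tonne/day

pigment entering = 647×0.160 + 415×0.701 + 2160×0.574 = 1634.3 tonne/day.
All pigment reports to n8, so n8 = 1634.3/0.930 = 1757.3 tonne/day.
Total feed = 3222 tonne/day; overhead = 3222 − 1757.3 = 1464.7 tonne/day.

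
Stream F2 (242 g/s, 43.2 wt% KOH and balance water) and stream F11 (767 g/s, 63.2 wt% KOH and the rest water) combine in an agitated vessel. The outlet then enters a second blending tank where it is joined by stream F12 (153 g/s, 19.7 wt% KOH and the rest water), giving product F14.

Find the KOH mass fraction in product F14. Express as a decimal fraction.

0.5331

Overall, product flow = 1162 g/s.
KOH in = 242×0.432 + 767×0.632 + 153×0.197 = 619.43 g/s.
KOH fraction in F14 = 0.5331.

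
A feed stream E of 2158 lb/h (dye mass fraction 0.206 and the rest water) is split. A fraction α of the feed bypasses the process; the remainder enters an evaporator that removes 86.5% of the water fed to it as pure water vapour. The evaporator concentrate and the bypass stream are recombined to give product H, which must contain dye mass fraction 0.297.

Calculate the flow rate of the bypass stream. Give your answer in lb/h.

All 2158×0.206 = 444.55 lb/h of dye reaches H, so H = 444.55/0.297 = 1496.8 lb/h and vapour = 661.21 lb/h.
The evaporator receives (1−α)·2158 of feed at 0.794 water and removes 0.865 of that water:
0.865×0.794×(1−α)×2158 = 661.21
(1−α) = 661.21/1482.1 = 0.4461;  α = 0.5539.
Bypass flow = 0.5539×2158 = 1195.3 lb/h.

1195 lb/h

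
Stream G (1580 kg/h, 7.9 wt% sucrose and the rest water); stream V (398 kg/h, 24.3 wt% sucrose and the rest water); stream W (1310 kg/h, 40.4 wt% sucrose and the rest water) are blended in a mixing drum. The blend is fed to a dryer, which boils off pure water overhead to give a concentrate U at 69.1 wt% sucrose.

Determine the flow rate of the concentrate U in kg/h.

sucrose entering = 1580×0.079 + 398×0.243 + 1310×0.404 = 750.77 kg/h.
All sucrose reports to U, so U = 750.77/0.691 = 1086.5 kg/h.

1087 kg/h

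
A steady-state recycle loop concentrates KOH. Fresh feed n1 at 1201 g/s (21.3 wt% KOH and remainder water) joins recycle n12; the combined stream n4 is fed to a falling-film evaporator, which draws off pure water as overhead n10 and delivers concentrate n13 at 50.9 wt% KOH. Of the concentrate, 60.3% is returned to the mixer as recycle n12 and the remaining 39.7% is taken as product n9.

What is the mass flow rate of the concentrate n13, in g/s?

Overall KOH balance (none leaves overhead): KOH in fresh feed = KOH in product, i.e. 1201×0.213 = (1−0.603)·n13·0.509.
n13 = 255.81/(0.509×0.397) = 1265.9 g/s.

1266 g/s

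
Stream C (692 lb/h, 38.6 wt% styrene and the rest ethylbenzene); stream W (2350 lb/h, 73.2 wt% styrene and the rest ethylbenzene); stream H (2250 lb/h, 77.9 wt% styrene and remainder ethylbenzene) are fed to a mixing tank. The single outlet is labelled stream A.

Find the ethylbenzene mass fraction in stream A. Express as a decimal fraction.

Total flow out = 692 + 2350 + 2250 = 5292 lb/h.
ethylbenzene in = 692×0.614 + 2350×0.268 + 2250×0.221 = 1551.9 lb/h.
ethylbenzene mass fraction in A = 1551.9/5292 = 0.293.

0.293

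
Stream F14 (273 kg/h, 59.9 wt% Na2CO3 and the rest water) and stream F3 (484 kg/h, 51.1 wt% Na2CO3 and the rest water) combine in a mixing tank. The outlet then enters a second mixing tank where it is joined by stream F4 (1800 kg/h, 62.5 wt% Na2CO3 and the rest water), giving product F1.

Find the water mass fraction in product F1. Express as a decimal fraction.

Overall, product flow = 2557 kg/h.
water in = 273×0.401 + 484×0.489 + 1800×0.375 = 1021.1 kg/h.
water fraction in F1 = 0.399.

0.399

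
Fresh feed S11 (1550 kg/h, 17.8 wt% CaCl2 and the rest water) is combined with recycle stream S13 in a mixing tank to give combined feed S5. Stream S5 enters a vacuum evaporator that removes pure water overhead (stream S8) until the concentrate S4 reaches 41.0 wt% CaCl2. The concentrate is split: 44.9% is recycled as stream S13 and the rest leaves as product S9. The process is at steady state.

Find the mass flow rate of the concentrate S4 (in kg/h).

Overall CaCl2 balance (none leaves overhead): CaCl2 in fresh feed = CaCl2 in product, i.e. 1550×0.178 = (1−0.449)·S4·0.410.
S4 = 275.9/(0.410×0.551) = 1221.3 kg/h.

1221 kg/h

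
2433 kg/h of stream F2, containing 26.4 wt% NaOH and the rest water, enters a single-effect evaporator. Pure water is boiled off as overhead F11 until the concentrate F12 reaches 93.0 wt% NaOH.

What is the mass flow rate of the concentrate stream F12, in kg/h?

NaOH is conserved: 2433×0.264 = 642.31 kg/h all reports to the concentrate.
Concentrate = 642.31/(target fraction) = 690.66 kg/h.

690.7 kg/h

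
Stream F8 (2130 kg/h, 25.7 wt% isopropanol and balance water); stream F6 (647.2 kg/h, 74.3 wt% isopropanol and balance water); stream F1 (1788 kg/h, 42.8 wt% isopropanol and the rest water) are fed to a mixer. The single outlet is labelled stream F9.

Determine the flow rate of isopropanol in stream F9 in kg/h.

1794 kg/h

isopropanol out = isopropanol in = 2130×0.257 + 647.2×0.743 + 1788×0.428 = 1793.5 kg/h.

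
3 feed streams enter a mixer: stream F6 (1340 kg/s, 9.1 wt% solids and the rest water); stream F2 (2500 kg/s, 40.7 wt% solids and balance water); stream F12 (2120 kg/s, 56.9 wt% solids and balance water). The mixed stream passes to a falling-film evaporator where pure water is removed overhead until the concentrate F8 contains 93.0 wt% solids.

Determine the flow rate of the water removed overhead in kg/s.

solids entering = 1340×0.091 + 2500×0.407 + 2120×0.569 = 2345.7 kg/s.
All solids reports to F8, so F8 = 2345.7/0.930 = 2522.3 kg/s.
Total feed = 5960 kg/s; overhead = 5960 − 2522.3 = 3437.7 kg/s.

3438 kg/s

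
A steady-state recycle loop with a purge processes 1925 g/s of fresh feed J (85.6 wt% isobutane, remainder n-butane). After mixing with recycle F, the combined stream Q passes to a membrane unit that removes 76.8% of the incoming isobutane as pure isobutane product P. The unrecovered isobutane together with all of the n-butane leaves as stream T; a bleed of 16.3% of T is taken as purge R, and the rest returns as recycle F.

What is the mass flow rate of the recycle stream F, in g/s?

1820 g/s

n-butane enters only via J and leaves only via the purge: 1925×0.144 = 0.163×(n-butane in T), and the membrane unit passes all n-butane, so n-butane in Q = n-butane in T = 1700.6 g/s.
isobutane in Q: m_A = 1925×0.856 + (1−0.163)·(1−0.768)·m_A, so m_A = 1647.8/0.8058 = 2044.9 g/s.
T = (1−0.768)×2044.9 + 1700.6 = 2175 g/s.
Recycle F = (1−0.163)×2175 = 1820.5 g/s.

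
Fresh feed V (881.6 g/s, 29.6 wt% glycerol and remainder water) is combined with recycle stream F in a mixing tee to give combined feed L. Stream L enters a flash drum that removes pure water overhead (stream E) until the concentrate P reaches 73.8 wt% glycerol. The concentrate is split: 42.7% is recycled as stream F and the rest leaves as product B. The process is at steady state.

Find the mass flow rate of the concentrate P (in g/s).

Overall glycerol balance (none leaves overhead): glycerol in fresh feed = glycerol in product, i.e. 881.6×0.296 = (1−0.427)·P·0.738.
P = 260.95/(0.738×0.573) = 617.1 g/s.

617.1 g/s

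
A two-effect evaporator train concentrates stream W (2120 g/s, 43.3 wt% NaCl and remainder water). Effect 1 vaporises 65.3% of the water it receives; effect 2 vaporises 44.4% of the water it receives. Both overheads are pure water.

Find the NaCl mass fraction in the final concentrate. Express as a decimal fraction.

0.798

water in feed = 2120×0.567 = 1202 g/s.
After stage 1: water left = (1−0.653)×1202 = 417.11; stream total = 1335.1 g/s.
After stage 2: water left = (1−0.444)×417.11 = 231.91; final concentrate = 1149.9 g/s.
NaCl fraction = 917.96/1149.9 = 0.798.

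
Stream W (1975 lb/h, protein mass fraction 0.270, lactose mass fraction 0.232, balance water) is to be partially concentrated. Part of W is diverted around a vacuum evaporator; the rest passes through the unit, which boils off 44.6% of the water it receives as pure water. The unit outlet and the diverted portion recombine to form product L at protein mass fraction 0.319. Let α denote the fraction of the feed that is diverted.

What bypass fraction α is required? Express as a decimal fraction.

0.308

All 1975×0.270 = 533.25 lb/h of protein reaches L, so L = 533.25/0.319 = 1671.6 lb/h and vapour = 303.37 lb/h.
The evaporator receives (1−α)·1975 of feed at 0.498 water and removes 0.446 of that water:
0.446×0.498×(1−α)×1975 = 303.37
(1−α) = 303.37/438.66 = 0.6916;  α = 0.3084.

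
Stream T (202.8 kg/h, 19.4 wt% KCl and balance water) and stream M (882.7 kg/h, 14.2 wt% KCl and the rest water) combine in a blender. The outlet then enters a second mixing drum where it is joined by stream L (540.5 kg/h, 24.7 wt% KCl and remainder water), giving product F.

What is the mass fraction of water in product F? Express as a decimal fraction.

0.817

Overall, product flow = 1626 kg/h.
water in = 202.8×0.806 + 882.7×0.858 + 540.5×0.753 = 1327.8 kg/h.
water fraction in F = 0.817.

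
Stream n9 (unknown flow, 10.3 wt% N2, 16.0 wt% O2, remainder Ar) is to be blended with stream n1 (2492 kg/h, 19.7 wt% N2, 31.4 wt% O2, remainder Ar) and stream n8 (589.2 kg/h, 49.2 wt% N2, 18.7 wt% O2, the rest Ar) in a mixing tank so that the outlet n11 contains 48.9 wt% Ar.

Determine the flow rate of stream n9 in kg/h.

Let n9 be the unknown flow. Total out = 3081.2 + n9.
Ar balance: 1407.7 + 0.737·n9 = 0.489·(3081.2 + n9)
(0.737 − 0.489)·n9 = 0.489×3081.2 − 1407.7 = 98.986
n9 = 98.986 / 0.248 = 399.14 kg/h

399.1 kg/h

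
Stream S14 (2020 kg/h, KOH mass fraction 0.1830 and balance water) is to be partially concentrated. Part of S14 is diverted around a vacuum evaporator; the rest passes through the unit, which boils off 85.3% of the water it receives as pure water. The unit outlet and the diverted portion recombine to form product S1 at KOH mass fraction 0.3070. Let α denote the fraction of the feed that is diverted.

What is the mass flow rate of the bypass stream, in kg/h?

849.3 kg/h

All 2020×0.183 = 369.66 kg/h of KOH reaches S1, so S1 = 369.66/0.307 = 1204.1 kg/h and vapour = 815.9 kg/h.
The evaporator receives (1−α)·2020 of feed at 0.817 water and removes 0.853 of that water:
0.853×0.817×(1−α)×2020 = 815.9
(1−α) = 815.9/1407.7 = 0.5796;  α = 0.4204.
Bypass flow = 0.4204×2020 = 849.25 kg/h.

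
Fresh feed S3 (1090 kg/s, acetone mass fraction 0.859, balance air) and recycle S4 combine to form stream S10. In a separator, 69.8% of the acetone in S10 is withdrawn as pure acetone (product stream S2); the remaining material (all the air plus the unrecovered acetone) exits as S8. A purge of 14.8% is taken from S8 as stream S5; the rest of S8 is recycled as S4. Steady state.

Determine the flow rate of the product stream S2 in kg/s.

880 kg/s

acetone in S10: m_A = 1090×0.859 + (1−0.148)·(1−0.698)·m_A, so m_A = 936.31/0.7427 = 1260.7 kg/s.
Product S2 = 0.698×1260.7 = 879.96 kg/s.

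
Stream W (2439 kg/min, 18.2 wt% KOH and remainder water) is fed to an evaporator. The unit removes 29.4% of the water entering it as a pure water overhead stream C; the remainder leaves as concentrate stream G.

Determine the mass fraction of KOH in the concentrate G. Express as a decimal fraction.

KOH is not removed: 2439×0.182 = 443.9 kg/min of KOH enters G.
water entering = 2439×0.818 = 1995.1 kg/min; overhead removed = 0.294×1995.1 = 586.56 kg/min.
Concentrate = 2439 − 586.56 = 1852.4 kg/min.
Mass fraction = 443.9/1852.4 = 0.2396.

0.2396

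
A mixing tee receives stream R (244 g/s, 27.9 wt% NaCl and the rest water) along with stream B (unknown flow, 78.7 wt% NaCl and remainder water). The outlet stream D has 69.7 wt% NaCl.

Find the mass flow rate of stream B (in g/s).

1133 g/s

Let B be the unknown flow. Total out = 244 + B.
NaCl balance: 68.076 + 0.787·B = 0.697·(244 + B)
(0.787 − 0.697)·B = 0.697×244 − 68.076 = 101.99
B = 101.99 / 0.090 = 1133.2 g/s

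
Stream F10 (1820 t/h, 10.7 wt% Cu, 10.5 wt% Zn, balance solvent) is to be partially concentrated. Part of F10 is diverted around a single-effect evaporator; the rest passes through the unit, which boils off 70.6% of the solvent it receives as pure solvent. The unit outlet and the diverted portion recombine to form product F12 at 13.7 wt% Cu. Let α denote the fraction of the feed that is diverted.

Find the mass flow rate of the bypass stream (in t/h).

All 1820×0.107 = 194.74 t/h of Cu reaches F12, so F12 = 194.74/0.137 = 1421.5 t/h and vapour = 398.54 t/h.
The evaporator receives (1−α)·1820 of feed at 0.788 solvent and removes 0.706 of that solvent:
0.706×0.788×(1−α)×1820 = 398.54
(1−α) = 398.54/1012.5 = 0.3936;  α = 0.6064.
Bypass flow = 0.6064×1820 = 1103.6 t/h.

1104 t/h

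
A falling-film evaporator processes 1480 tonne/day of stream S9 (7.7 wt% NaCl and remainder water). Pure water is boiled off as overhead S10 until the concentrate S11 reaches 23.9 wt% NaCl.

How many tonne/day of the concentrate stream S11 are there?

476.8 tonne/day

NaCl is conserved: 1480×0.077 = 113.96 tonne/day all reports to the concentrate.
Concentrate = 113.96/(target fraction) = 476.82 tonne/day.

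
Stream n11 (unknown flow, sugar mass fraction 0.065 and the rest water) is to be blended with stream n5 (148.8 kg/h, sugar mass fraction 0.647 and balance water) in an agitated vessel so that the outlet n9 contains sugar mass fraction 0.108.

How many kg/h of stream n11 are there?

Let n11 be the unknown flow. Total out = 148.8 + n11.
sugar balance: 96.274 + 0.065·n11 = 0.108·(148.8 + n11)
(0.065 − 0.108)·n11 = 0.108×148.8 − 96.274 = -80.203
n11 = -80.203 / -0.043 = 1865.2 kg/h

1865 kg/h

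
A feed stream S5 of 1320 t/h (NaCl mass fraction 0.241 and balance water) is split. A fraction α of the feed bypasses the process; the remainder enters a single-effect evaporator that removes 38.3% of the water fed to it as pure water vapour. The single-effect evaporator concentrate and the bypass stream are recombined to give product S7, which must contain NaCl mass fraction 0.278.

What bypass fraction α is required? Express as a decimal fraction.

All 1320×0.241 = 318.12 t/h of NaCl reaches S7, so S7 = 318.12/0.278 = 1144.3 t/h and vapour = 175.68 t/h.
The evaporator receives (1−α)·1320 of feed at 0.759 water and removes 0.383 of that water:
0.383×0.759×(1−α)×1320 = 175.68
(1−α) = 175.68/383.72 = 0.4578;  α = 0.5422.

0.542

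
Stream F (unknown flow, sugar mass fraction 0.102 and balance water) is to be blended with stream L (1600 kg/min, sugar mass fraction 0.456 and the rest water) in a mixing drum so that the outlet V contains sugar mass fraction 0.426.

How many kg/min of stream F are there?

Let F be the unknown flow. Total out = 1600 + F.
sugar balance: 729.6 + 0.102·F = 0.426·(1600 + F)
(0.102 − 0.426)·F = 0.426×1600 − 729.6 = -48
F = -48 / -0.324 = 148.15 kg/min

148.1 kg/min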